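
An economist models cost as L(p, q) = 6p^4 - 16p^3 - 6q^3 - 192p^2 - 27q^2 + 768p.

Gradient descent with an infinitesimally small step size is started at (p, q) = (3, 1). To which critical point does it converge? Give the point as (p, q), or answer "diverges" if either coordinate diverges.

L is separable, so gradient descent decouples: p follows -∂L/∂p, q follows -∂L/∂q.
∂L/∂p = 24(p - 4)(p - 2)(p + 4); at p=3 this is -168, so p increases.
∂L/∂q = -18q(q + 3); at q=1 this is -72, so q increases.
The q-coordinate has no critical point in that direction and runs off to infinity.

diverges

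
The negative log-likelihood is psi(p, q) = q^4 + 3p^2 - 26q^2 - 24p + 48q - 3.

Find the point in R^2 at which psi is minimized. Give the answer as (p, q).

psi(p,q) separates as A(p) + B(q) − 3, so its minimum is min A + min B − 3.
A'(p) = 6p - 24 vanishes at p ∈ {4}; B'(q) = 4(q - 3)(q - 1)(q + 4) vanishes at q ∈ {-4, 1, 3}.
Local minima of A (where A''>0): A(4)=-48. Local minima of B: B(-4)=-352, B(3)=-9.
So the global minimum of psi is A(4) + B(-4) − 3 = -48 − 352 − 3 = -403, attained at (4, -4).

(4, -4)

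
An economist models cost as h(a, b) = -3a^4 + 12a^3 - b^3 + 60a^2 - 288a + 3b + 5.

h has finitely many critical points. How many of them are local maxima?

2

h separates as a function of a plus a function of b, so ∇h=0 decouples.
∂h/∂a = -12(a - 4)(a - 2)(a + 3) = 0 at a ∈ {-3, 2, 4}; ∂h/∂b = -3(b - 1)(b + 1) = 0 at b ∈ {-1, 1}.
The Hessian is diagonal: diag(h_aa, h_bb). Second derivatives: h_aa(-3)=-420, h_aa(2)=120, h_aa(4)=-168; h_bb(-1)=6, h_bb(1)=-6.
Local maxima occur where both diagonal entries negative: (-3, 1), (4, 1). Count: 2.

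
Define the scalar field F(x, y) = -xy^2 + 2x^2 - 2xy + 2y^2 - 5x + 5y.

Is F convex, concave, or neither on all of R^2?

The term -xy^2 is cubic, so the Hessian is not constant.
∂²F/∂y² = -2x + 4, which takes both signs as x varies (negative for sufficiently large x). A diagonal entry of the Hessian changing sign means the Hessian is neither positive- nor negative-semidefinite on all of R^2.

neither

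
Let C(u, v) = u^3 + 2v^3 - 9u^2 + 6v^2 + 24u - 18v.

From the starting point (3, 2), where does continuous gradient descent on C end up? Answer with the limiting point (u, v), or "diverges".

C is separable, so gradient descent decouples: u follows -∂C/∂u, v follows -∂C/∂v.
∂C/∂u = 3(u - 4)(u - 2); at u=3 this is -3, so u increases.
∂C/∂v = 6(v - 1)(v + 3); at v=2 this is 30, so v decreases.
u converges to its nearest critical value 4 (a local min of the u-part); v converges to 1. The iterate converges to (4, 1).

(4, 1)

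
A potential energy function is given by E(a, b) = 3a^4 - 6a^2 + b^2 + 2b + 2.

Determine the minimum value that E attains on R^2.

-2

E(a,b) separates as P(a) + Q(b) + 2, so its minimum is min P + min Q + 2.
P'(a) = 12a(a - 1)(a + 1) vanishes at a ∈ {-1, 0, 1}; Q'(b) = 2b + 2 vanishes at b ∈ {-1}.
Local minima of P (where P''>0): P(-1)=-3, P(1)=-3. Local minima of Q: Q(-1)=-1.
So the global minimum of E is P(-1) + Q(-1) + 2 = -3 − 1 + 2 = -2, attained at (-1, -1).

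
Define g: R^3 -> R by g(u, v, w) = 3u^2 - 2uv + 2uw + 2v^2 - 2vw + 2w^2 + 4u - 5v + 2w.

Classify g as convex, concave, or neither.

convex

g is quadratic, so its Hessian is the constant matrix H = [[6, -2, 2], [-2, 4, -2], [2, -2, 4]].
Leading principal minors: 6, 20, 56.
All positive ⇒ H ≻ 0 ⇒ convex.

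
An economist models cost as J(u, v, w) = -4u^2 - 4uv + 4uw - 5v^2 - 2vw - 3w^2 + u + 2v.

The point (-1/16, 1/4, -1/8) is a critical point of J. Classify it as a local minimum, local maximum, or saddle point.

The Hessian is constant: H = [[-8, -4, 4], [-4, -10, -2], [4, -2, -6]].
Leading principal minors: Δ₁ = -8, Δ₂ = 64, Δ₃ = -128.
The minors alternate sign starting negative (−, +, −), so H is negative definite: a local maximum.

local maximum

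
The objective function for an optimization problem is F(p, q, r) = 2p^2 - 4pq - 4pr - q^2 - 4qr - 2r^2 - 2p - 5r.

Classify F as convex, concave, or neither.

neither

F is quadratic, so its Hessian is the constant matrix H = [[4, -4, -4], [-4, -2, -4], [-4, -4, -4]].
Leading principal minors: 4, -24, -64.
Neither pattern holds ⇒ H is indefinite ⇒ neither convex nor concave.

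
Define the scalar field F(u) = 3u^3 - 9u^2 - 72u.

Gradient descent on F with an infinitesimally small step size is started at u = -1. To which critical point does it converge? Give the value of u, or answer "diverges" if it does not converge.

4

F'(u) = 9(u - 4)(u + 2), so F'(-1) = -45.
Gradient descent moves in the -F' direction, i.e. u is increasing.
The nearest critical point in that direction is u = 4, where F'' = 54 > 0 (a local minimum). The iterate converges there.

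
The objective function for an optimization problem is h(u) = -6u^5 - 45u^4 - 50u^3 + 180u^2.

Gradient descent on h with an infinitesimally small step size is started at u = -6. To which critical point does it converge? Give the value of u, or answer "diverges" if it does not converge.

h'(u) = -30u(u - 1)(u + 3)(u + 4), so h'(-6) = -7560.
Gradient descent moves in the -h' direction, i.e. u is increasing.
The nearest critical point in that direction is u = -4, where h'' = 600 > 0 (a local minimum). The iterate converges there.

-4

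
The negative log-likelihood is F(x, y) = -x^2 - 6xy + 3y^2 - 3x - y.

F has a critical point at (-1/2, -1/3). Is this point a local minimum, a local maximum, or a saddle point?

saddle point

The Hessian of F is constant: H = [[-2, -6], [-6, 6]].
det(H) = (-2)·6 − (-6)² = -48.
Since det(H) < 0, H is indefinite and the critical point is a saddle point.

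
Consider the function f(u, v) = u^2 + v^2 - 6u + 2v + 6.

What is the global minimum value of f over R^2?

f(u,v) separates as P(u) + Q(v) + 6, so its minimum is min P + min Q + 6.
P'(u) = 2u - 6 vanishes at u ∈ {3}; Q'(v) = 2v + 2 vanishes at v ∈ {-1}.
Local minima of P (where P''>0): P(3)=-9. Local minima of Q: Q(-1)=-1.
So the global minimum of f is P(3) + Q(-1) + 6 = -9 − 1 + 6 = -4, attained at (3, -1).

-4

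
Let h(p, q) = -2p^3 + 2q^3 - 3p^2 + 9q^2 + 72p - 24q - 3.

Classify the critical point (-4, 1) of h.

The mixed partial ∂²h/∂p∂q is 0, so the Hessian at any point is diag(h_pp, h_qq) = diag(-6(2p + 1), 6(2q + 3)).
At (-4, 1): H = diag(42, 30).
Both eigenvalues are positive, so H is positive definite: a local minimum.

local minimum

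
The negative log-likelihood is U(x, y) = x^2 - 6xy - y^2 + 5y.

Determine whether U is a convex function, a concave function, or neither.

U is quadratic, so its Hessian is the constant matrix H = [[2, -6], [-6, -2]].
det(H) = -40, tr(H) = 0.
det(H) < 0, so H is indefinite: neither convex nor concave.

neither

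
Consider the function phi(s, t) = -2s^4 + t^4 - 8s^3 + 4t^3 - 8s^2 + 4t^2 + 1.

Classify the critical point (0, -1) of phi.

local maximum

The mixed partial ∂²phi/∂s∂t is 0, so the Hessian at any point is diag(phi_ss, phi_tt) = diag(-8(3s^2 + 6s + 2), 4(3t^2 + 6t + 2)).
At (0, -1): H = diag(-16, -4).
Both eigenvalues are negative, so H is negative definite: a local maximum.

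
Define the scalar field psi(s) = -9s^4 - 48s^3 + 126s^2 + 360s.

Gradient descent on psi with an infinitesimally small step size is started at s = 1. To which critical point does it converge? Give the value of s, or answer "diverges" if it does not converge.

psi'(s) = -36(s - 2)(s + 1)(s + 5), so psi'(1) = 432.
Gradient descent moves in the -psi' direction, i.e. s is decreasing.
The nearest critical point in that direction is s = -1, where psi'' = 432 > 0 (a local minimum). The iterate converges there.

-1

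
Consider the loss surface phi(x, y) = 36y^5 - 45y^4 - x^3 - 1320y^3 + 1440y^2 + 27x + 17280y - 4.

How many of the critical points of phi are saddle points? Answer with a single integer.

4

phi separates as a function of x plus a function of y, so ∇phi=0 decouples.
∂phi/∂x = -3(x - 3)(x + 3) = 0 at x ∈ {-3, 3}; ∂phi/∂y = 180(y - 4)(y - 3)(y + 2)(y + 4) = 0 at y ∈ {-4, -2, 3, 4}.
The Hessian is diagonal: diag(phi_xx, phi_yy). Second derivatives: phi_xx(-3)=18, phi_xx(3)=-18; phi_yy(-4)=-20160, phi_yy(-2)=10800, phi_yy(3)=-6300, phi_yy(4)=8640.
Saddle points occur where the two diagonal entries have opposite signs: (-3, -4), (-3, 3), (3, -2), (3, 4). Count: 4.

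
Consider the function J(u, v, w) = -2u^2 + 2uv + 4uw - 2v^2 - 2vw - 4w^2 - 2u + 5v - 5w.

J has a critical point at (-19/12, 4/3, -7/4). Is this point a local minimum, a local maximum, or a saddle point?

local maximum

The Hessian is constant: H = [[-4, 2, 4], [2, -4, -2], [4, -2, -8]].
Leading principal minors: Δ₁ = -4, Δ₂ = 12, Δ₃ = -48.
The minors alternate sign starting negative (−, +, −), so H is negative definite: a local maximum.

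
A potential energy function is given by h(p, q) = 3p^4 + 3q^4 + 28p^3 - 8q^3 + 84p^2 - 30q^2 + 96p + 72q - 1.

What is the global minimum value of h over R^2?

-217

h(p,q) separates as A(p) + B(q) − 1, so its minimum is min A + min B − 1.
A'(p) = 12(p + 1)(p + 2)(p + 4) vanishes at p ∈ {-4, -2, -1}; B'(q) = 12(q - 3)(q - 1)(q + 2) vanishes at q ∈ {-2, 1, 3}.
Local minima of A (where A''>0): A(-4)=-64, A(-1)=-37. Local minima of B: B(-2)=-152, B(3)=-27.
So the global minimum of h is A(-4) + B(-2) − 1 = -64 − 152 − 1 = -217, attained at (-4, -2).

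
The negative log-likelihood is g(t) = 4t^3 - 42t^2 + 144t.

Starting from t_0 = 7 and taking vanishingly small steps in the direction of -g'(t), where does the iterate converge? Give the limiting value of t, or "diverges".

g'(t) = 12(t - 4)(t - 3), so g'(7) = 144.
Gradient descent moves in the -g' direction, i.e. t is decreasing.
The nearest critical point in that direction is t = 4, where g'' = 12 > 0 (a local minimum). The iterate converges there.

4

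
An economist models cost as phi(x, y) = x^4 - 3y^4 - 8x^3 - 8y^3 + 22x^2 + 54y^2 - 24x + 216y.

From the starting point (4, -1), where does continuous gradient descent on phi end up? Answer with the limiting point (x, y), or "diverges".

(3, -2)

phi is separable, so gradient descent decouples: x follows -∂phi/∂x, y follows -∂phi/∂y.
∂phi/∂x = 4(x - 3)(x - 2)(x - 1); at x=4 this is 24, so x decreases.
∂phi/∂y = -12(y - 3)(y + 2)(y + 3); at y=-1 this is 96, so y decreases.
x converges to its nearest critical value 3 (a local min of the x-part); y converges to -2. The iterate converges to (3, -2).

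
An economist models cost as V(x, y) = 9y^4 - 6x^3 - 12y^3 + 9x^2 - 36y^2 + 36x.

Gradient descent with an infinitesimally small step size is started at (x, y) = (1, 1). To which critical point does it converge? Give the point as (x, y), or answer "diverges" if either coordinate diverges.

(-1, 2)

V is separable, so gradient descent decouples: x follows -∂V/∂x, y follows -∂V/∂y.
∂V/∂x = -18(x - 2)(x + 1); at x=1 this is 36, so x decreases.
∂V/∂y = 36y(y - 2)(y + 1); at y=1 this is -72, so y increases.
x converges to its nearest critical value -1 (a local min of the x-part); y converges to 2. The iterate converges to (-1, 2).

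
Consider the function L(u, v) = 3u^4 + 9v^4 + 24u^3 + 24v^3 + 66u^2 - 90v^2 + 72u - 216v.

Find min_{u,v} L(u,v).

-483

L(u,v) separates as P(u) + Q(v), so its minimum is min P + min Q.
P'(u) = 12(u + 1)(u + 2)(u + 3) vanishes at u ∈ {-3, -2, -1}; Q'(v) = 36(v - 2)(v + 1)(v + 3) vanishes at v ∈ {-3, -1, 2}.
Local minima of P (where P''>0): P(-3)=-27, P(-1)=-27. Local minima of Q: Q(-3)=-81, Q(2)=-456.
So the global minimum of L is P(-3) + Q(2) = -27 − 456 = -483, attained at (-3, 2).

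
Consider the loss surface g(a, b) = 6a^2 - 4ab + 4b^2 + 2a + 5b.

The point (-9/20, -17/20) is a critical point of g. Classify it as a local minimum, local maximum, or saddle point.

The Hessian of g is constant: H = [[12, -4], [-4, 8]].
det(H) = 12·8 − (-4)² = 80.
det(H) > 0 and tr(H) = 20 > 0, so H is positive definite and the point is a local minimum.

local minimum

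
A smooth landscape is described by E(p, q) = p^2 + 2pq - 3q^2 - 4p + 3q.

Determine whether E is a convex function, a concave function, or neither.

neither

E is quadratic, so its Hessian is the constant matrix H = [[2, 2], [2, -6]].
det(H) = -16, tr(H) = -4.
det(H) < 0, so H is indefinite: neither convex nor concave.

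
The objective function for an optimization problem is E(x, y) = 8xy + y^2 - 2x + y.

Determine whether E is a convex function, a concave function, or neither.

neither

E is quadratic, so its Hessian is the constant matrix H = [[0, 8], [8, 2]].
det(H) = -64, tr(H) = 2.
det(H) < 0, so H is indefinite: neither convex nor concave.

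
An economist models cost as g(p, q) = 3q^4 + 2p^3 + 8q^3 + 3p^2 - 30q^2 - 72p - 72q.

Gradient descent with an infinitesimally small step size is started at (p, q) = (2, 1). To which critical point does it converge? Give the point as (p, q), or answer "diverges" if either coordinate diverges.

g is separable, so gradient descent decouples: p follows -∂g/∂p, q follows -∂g/∂q.
∂g/∂p = 6(p - 3)(p + 4); at p=2 this is -36, so p increases.
∂g/∂q = 12(q - 2)(q + 1)(q + 3); at q=1 this is -96, so q increases.
p converges to its nearest critical value 3 (a local min of the p-part); q converges to 2. The iterate converges to (3, 2).

(3, 2)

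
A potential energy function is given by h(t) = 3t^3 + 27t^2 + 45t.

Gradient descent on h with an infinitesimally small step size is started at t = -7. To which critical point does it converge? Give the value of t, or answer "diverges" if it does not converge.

diverges

h'(t) = 9(t + 1)(t + 5), so h'(-7) = 108.
Gradient descent moves in the -h' direction, i.e. t is decreasing.
There is no critical point below t=-7, and h' keeps the same sign, so the iterate runs off to −∞.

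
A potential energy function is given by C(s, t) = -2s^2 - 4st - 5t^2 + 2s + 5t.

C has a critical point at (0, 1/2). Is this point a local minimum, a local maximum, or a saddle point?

local maximum

The Hessian of C is constant: H = [[-4, -4], [-4, -10]].
det(H) = (-4)·(-10) − (-4)² = 24.
det(H) > 0 and tr(H) = -14 < 0, so H is negative definite and the point is a local maximum.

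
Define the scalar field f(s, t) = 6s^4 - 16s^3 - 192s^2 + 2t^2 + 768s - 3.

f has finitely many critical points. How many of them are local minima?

f separates as a function of s plus a function of t, so ∇f=0 decouples.
∂f/∂s = 24(s - 4)(s - 2)(s + 4) = 0 at s ∈ {-4, 2, 4}; ∂f/∂t = 4t = 0 at t ∈ {0}.
The Hessian is diagonal: diag(f_ss, f_tt). Second derivatives: f_ss(-4)=1152, f_ss(2)=-288, f_ss(4)=384; f_tt(0)=4.
Local minima occur where both diagonal entries positive: (-4, 0), (4, 0). Count: 2.

2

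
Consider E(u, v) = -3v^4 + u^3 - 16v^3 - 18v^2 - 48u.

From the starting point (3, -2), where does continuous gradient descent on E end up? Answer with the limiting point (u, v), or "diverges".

E is separable, so gradient descent decouples: u follows -∂E/∂u, v follows -∂E/∂v.
∂E/∂u = 3(u - 4)(u + 4); at u=3 this is -21, so u increases.
∂E/∂v = -12v(v + 1)(v + 3); at v=-2 this is -24, so v increases.
u converges to its nearest critical value 4 (a local min of the u-part); v converges to -1. The iterate converges to (4, -1).

(4, -1)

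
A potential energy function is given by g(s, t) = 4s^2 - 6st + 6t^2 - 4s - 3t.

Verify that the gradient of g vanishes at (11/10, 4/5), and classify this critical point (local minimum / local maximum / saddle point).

∇g = (8s - 6t - 4, -6s + 12t - 3); substituting (11/10, 4/5) gives ∇g = (0, 0), so (11/10, 4/5) is indeed a critical point.
The Hessian of g is constant: H = [[8, -6], [-6, 12]].
det(H) = 8·12 − (-6)² = 60.
det(H) > 0 and tr(H) = 20 > 0, so H is positive definite and the point is a local minimum.

local minimum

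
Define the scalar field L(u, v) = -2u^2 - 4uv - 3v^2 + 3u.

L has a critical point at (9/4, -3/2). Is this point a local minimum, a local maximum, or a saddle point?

local maximum

The Hessian of L is constant: H = [[-4, -4], [-4, -6]].
det(H) = (-4)·(-6) − (-4)² = 8.
det(H) > 0 and tr(H) = -10 < 0, so H is negative definite and the point is a local maximum.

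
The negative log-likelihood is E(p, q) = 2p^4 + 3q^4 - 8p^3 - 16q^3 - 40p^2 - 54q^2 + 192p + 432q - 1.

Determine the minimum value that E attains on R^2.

E(p,q) separates as A(p) + B(q) − 1, so its minimum is min A + min B − 1.
A'(p) = 8(p - 4)(p - 2)(p + 3) vanishes at p ∈ {-3, 2, 4}; B'(q) = 12(q - 4)(q - 3)(q + 3) vanishes at q ∈ {-3, 3, 4}.
Local minima of A (where A''>0): A(-3)=-558, A(4)=128. Local minima of B: B(-3)=-1107, B(4)=608.
So the global minimum of E is A(-3) + B(-3) − 1 = -558 − 1107 − 1 = -1666, attained at (-3, -3).

-1666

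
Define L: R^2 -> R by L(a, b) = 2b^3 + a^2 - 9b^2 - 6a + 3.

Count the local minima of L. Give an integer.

1

L separates as a function of a plus a function of b, so ∇L=0 decouples.
∂L/∂a = 2(a - 3) = 0 at a ∈ {3}; ∂L/∂b = 6b(b - 3) = 0 at b ∈ {0, 3}.
The Hessian is diagonal: diag(L_aa, L_bb). Second derivatives: L_aa(3)=2; L_bb(0)=-18, L_bb(3)=18.
Local minima occur where both diagonal entries positive: (3, 3). Count: 1.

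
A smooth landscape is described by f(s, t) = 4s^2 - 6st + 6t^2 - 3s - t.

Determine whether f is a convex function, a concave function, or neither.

convex

f is quadratic, so its Hessian is the constant matrix H = [[8, -6], [-6, 12]].
det(H) = 60, tr(H) = 20.
det(H) > 0 and tr(H) > 0, so H is positive definite everywhere: convex.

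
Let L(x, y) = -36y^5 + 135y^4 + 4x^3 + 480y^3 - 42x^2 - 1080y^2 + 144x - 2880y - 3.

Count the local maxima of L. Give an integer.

L separates as a function of x plus a function of y, so ∇L=0 decouples.
∂L/∂x = 12(x - 4)(x - 3) = 0 at x ∈ {3, 4}; ∂L/∂y = -180(y - 4)(y - 2)(y + 1)(y + 2) = 0 at y ∈ {-2, -1, 2, 4}.
The Hessian is diagonal: diag(L_xx, L_yy). Second derivatives: L_xx(3)=-12, L_xx(4)=12; L_yy(-2)=4320, L_yy(-1)=-2700, L_yy(2)=4320, L_yy(4)=-10800.
Local maxima occur where both diagonal entries negative: (3, -1), (3, 4). Count: 2.

2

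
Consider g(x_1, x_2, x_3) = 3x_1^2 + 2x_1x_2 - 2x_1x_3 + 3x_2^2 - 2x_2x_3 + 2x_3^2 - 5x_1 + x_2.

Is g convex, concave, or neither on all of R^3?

convex

g is quadratic, so its Hessian is the constant matrix H = [[6, 2, -2], [2, 6, -2], [-2, -2, 4]].
Leading principal minors: 6, 32, 96.
All positive ⇒ H ≻ 0 ⇒ convex.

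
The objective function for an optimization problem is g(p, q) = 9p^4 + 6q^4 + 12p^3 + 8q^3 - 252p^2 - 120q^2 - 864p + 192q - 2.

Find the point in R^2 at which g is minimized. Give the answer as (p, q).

g(p,q) separates as A(p) + B(q) − 2, so its minimum is min A + min B − 2.
A'(p) = 36(p - 4)(p + 2)(p + 3) vanishes at p ∈ {-3, -2, 4}; B'(q) = 24(q - 2)(q - 1)(q + 4) vanishes at q ∈ {-4, 1, 2}.
Local minima of A (where A''>0): A(-3)=729, A(4)=-4416. Local minima of B: B(-4)=-1664, B(2)=64.
So the global minimum of g is A(4) + B(-4) − 2 = -4416 − 1664 − 2 = -6082, attained at (4, -4).

(4, -4)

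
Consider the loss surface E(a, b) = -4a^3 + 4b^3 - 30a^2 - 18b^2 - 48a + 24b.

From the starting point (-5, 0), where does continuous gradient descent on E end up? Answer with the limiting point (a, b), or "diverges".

E is separable, so gradient descent decouples: a follows -∂E/∂a, b follows -∂E/∂b.
∂E/∂a = -12(a + 1)(a + 4); at a=-5 this is -48, so a increases.
∂E/∂b = 12(b - 2)(b - 1); at b=0 this is 24, so b decreases.
The b-coordinate has no critical point in that direction and runs off to infinity.

diverges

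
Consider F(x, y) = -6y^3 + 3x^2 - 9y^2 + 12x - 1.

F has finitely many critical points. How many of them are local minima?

F separates as a function of x plus a function of y, so ∇F=0 decouples.
∂F/∂x = 6(x + 2) = 0 at x ∈ {-2}; ∂F/∂y = -18y(y + 1) = 0 at y ∈ {-1, 0}.
The Hessian is diagonal: diag(F_xx, F_yy). Second derivatives: F_xx(-2)=6; F_yy(-1)=18, F_yy(0)=-18.
Local minima occur where both diagonal entries positive: (-2, -1). Count: 1.

1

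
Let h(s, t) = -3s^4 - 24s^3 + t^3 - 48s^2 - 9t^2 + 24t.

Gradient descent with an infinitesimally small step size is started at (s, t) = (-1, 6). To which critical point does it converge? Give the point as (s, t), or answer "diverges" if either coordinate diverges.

h is separable, so gradient descent decouples: s follows -∂h/∂s, t follows -∂h/∂t.
∂h/∂s = -12s(s + 2)(s + 4); at s=-1 this is 36, so s decreases.
∂h/∂t = 3(t - 4)(t - 2); at t=6 this is 24, so t decreases.
s converges to its nearest critical value -2 (a local min of the s-part); t converges to 4. The iterate converges to (-2, 4).

(-2, 4)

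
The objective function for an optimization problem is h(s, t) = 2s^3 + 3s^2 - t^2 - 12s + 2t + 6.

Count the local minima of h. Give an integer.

h separates as a function of s plus a function of t, so ∇h=0 decouples.
∂h/∂s = 6(s - 1)(s + 2) = 0 at s ∈ {-2, 1}; ∂h/∂t = -2(t - 1) = 0 at t ∈ {1}.
The Hessian is diagonal: diag(h_ss, h_tt). Second derivatives: h_ss(-2)=-18, h_ss(1)=18; h_tt(1)=-2.
Local minima occur where both diagonal entries positive: none. Count: 0.

0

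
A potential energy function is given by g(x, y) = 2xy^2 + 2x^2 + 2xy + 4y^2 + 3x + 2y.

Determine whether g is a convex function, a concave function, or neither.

The term 2xy^2 is cubic, so the Hessian is not constant.
∂²g/∂y² = 4x + 8, which takes both signs as x varies (negative for sufficiently negative x). A diagonal entry of the Hessian changing sign means the Hessian is neither positive- nor negative-semidefinite on all of R^2.

neither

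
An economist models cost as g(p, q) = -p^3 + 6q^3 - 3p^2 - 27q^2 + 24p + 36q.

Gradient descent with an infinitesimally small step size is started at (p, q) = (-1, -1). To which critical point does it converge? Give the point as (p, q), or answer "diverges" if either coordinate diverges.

g is separable, so gradient descent decouples: p follows -∂g/∂p, q follows -∂g/∂q.
∂g/∂p = -3(p - 2)(p + 4); at p=-1 this is 27, so p decreases.
∂g/∂q = 18(q - 2)(q - 1); at q=-1 this is 108, so q decreases.
The q-coordinate has no critical point in that direction and runs off to infinity.

diverges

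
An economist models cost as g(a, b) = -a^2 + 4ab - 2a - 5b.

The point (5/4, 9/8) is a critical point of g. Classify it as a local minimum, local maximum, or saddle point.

The Hessian of g is constant: H = [[-2, 4], [4, 0]].
det(H) = (-2)·0 − 4² = -16.
Since det(H) < 0, H is indefinite and the critical point is a saddle point.

saddle point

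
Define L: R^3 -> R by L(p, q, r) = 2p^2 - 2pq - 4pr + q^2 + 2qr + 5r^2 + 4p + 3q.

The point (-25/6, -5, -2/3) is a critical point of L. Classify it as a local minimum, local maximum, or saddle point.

The Hessian is constant: H = [[4, -2, -4], [-2, 2, 2], [-4, 2, 10]].
Leading principal minors: Δ₁ = 4, Δ₂ = 4, Δ₃ = 24.
All leading minors are positive, so H is positive definite: a local minimum.

local minimum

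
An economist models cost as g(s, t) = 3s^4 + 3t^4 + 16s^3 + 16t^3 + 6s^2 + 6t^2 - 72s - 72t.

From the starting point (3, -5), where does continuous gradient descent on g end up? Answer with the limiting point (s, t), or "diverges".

(1, -3)

g is separable, so gradient descent decouples: s follows -∂g/∂s, t follows -∂g/∂t.
∂g/∂s = 12(s - 1)(s + 2)(s + 3); at s=3 this is 720, so s decreases.
∂g/∂t = 12(t - 1)(t + 2)(t + 3); at t=-5 this is -432, so t increases.
s converges to its nearest critical value 1 (a local min of the s-part); t converges to -3. The iterate converges to (1, -3).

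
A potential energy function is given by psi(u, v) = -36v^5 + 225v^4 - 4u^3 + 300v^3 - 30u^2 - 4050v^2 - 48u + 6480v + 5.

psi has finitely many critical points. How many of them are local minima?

2

psi separates as a function of u plus a function of v, so ∇psi=0 decouples.
∂psi/∂u = -12(u + 1)(u + 4) = 0 at u ∈ {-4, -1}; ∂psi/∂v = -180(v - 4)(v - 3)(v - 1)(v + 3) = 0 at v ∈ {-3, 1, 3, 4}.
The Hessian is diagonal: diag(psi_uu, psi_vv). Second derivatives: psi_uu(-4)=36, psi_uu(-1)=-36; psi_vv(-3)=30240, psi_vv(1)=-4320, psi_vv(3)=2160, psi_vv(4)=-3780.
Local minima occur where both diagonal entries positive: (-4, -3), (-4, 3). Count: 2.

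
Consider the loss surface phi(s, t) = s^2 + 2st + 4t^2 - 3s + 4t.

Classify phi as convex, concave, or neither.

convex

phi is quadratic, so its Hessian is the constant matrix H = [[2, 2], [2, 8]].
det(H) = 12, tr(H) = 10.
det(H) > 0 and tr(H) > 0, so H is positive definite everywhere: convex.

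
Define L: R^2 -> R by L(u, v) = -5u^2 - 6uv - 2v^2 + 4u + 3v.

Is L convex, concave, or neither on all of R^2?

concave

L is quadratic, so its Hessian is the constant matrix H = [[-10, -6], [-6, -4]].
det(H) = 4, tr(H) = -14.
det(H) > 0 and tr(H) < 0, so H is negative definite everywhere: concave.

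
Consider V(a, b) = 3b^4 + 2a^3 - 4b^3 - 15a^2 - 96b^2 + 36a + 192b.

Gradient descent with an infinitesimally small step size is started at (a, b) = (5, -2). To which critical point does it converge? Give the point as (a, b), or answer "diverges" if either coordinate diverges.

V is separable, so gradient descent decouples: a follows -∂V/∂a, b follows -∂V/∂b.
∂V/∂a = 6(a - 3)(a - 2); at a=5 this is 36, so a decreases.
∂V/∂b = 12(b - 4)(b - 1)(b + 4); at b=-2 this is 432, so b decreases.
a converges to its nearest critical value 3 (a local min of the a-part); b converges to -4. The iterate converges to (3, -4).

(3, -4)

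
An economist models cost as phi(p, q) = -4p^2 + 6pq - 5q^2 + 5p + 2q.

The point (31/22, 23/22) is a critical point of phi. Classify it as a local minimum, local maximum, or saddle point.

local maximum

The Hessian of phi is constant: H = [[-8, 6], [6, -10]].
det(H) = (-8)·(-10) − 6² = 44.
det(H) > 0 and tr(H) = -18 < 0, so H is negative definite and the point is a local maximum.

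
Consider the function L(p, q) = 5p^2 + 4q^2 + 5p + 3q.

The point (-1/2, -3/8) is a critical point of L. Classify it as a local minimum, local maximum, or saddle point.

The Hessian of L is constant: H = [[10, 0], [0, 8]].
det(H) = 10·8 − 0² = 80.
det(H) > 0 and tr(H) = 18 > 0, so H is positive definite and the point is a local minimum.

local minimum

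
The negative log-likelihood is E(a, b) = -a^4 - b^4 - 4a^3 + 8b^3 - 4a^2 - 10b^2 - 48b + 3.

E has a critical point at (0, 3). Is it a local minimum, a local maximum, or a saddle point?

The mixed partial ∂²E/∂a∂b is 0, so the Hessian at any point is diag(E_aa, E_bb) = diag(-4(3a^2 + 6a + 2), 4(-3b^2 + 12b - 5)).
At (0, 3): H = diag(-8, 16).
The eigenvalues have opposite signs, so H is indefinite: a saddle point.

saddle point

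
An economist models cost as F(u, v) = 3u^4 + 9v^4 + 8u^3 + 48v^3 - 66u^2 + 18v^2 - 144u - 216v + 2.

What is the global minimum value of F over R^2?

F(u,v) separates as P(u) + Q(v) + 2, so its minimum is min P + min Q + 2.
P'(u) = 12(u - 3)(u + 1)(u + 4) vanishes at u ∈ {-4, -1, 3}; Q'(v) = 36(v - 1)(v + 2)(v + 3) vanishes at v ∈ {-3, -2, 1}.
Local minima of P (where P''>0): P(-4)=-224, P(3)=-567. Local minima of Q: Q(-3)=243, Q(1)=-141.
So the global minimum of F is P(3) + Q(1) + 2 = -567 − 141 + 2 = -706, attained at (3, 1).

-706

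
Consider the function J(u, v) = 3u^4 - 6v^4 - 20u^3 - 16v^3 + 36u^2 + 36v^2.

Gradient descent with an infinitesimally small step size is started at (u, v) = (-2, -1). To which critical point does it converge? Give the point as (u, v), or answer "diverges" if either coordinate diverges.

(0, 0)

J is separable, so gradient descent decouples: u follows -∂J/∂u, v follows -∂J/∂v.
∂J/∂u = 12u(u - 3)(u - 2); at u=-2 this is -480, so u increases.
∂J/∂v = -24v(v - 1)(v + 3); at v=-1 this is -96, so v increases.
u converges to its nearest critical value 0 (a local min of the u-part); v converges to 0. The iterate converges to (0, 0).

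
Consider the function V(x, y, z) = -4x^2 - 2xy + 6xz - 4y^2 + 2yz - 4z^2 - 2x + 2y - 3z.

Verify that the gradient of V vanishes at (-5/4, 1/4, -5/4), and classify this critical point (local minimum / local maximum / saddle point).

∇V = (-8x - 2y + 6z - 2, -2x - 8y + 2z + 2, 6x + 2y - 8z - 3); substituting (-5/4, 1/4, -5/4) gives ∇V = (0, 0, 0), so (-5/4, 1/4, -5/4) is indeed a critical point.
The Hessian is constant: H = [[-8, -2, 6], [-2, -8, 2], [6, 2, -8]].
Leading principal minors: Δ₁ = -8, Δ₂ = 60, Δ₃ = -208.
The minors alternate sign starting negative (−, +, −), so H is negative definite: a local maximum.

local maximum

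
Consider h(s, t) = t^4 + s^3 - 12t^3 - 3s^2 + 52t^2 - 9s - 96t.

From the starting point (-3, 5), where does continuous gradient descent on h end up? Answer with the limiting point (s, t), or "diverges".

diverges

h is separable, so gradient descent decouples: s follows -∂h/∂s, t follows -∂h/∂t.
∂h/∂s = 3(s - 3)(s + 1); at s=-3 this is 36, so s decreases.
∂h/∂t = 4(t - 4)(t - 3)(t - 2); at t=5 this is 24, so t decreases.
The s-coordinate has no critical point in that direction and runs off to infinity.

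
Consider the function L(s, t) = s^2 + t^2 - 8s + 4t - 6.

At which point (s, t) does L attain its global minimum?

L(s,t) separates as P(s) + Q(t) − 6, so its minimum is min P + min Q − 6.
P'(s) = 2s - 8 vanishes at s ∈ {4}; Q'(t) = 2(t + 2) vanishes at t ∈ {-2}.
Local minima of P (where P''>0): P(4)=-16. Local minima of Q: Q(-2)=-4.
So the global minimum of L is P(4) + Q(-2) − 6 = -16 − 4 − 6 = -26, attained at (4, -2).

(4, -2)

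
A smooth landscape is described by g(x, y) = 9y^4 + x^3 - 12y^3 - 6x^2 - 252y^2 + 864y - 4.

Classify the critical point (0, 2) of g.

local maximum

The mixed partial ∂²g/∂x∂y is 0, so the Hessian at any point is diag(g_xx, g_yy) = diag(6(x - 2), 36(3y^2 - 2y - 14)).
At (0, 2): H = diag(-12, -216).
Both eigenvalues are negative, so H is negative definite: a local maximum.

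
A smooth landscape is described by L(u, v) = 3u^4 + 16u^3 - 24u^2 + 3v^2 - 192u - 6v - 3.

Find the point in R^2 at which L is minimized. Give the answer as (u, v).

L(u,v) separates as P(u) + Q(v) − 3, so its minimum is min P + min Q − 3.
P'(u) = 12(u - 2)(u + 2)(u + 4) vanishes at u ∈ {-4, -2, 2}; Q'(v) = 6v - 6 vanishes at v ∈ {1}.
Local minima of P (where P''>0): P(-4)=128, P(2)=-304. Local minima of Q: Q(1)=-3.
So the global minimum of L is P(2) + Q(1) − 3 = -304 − 3 − 3 = -310, attained at (2, 1).

(2, 1)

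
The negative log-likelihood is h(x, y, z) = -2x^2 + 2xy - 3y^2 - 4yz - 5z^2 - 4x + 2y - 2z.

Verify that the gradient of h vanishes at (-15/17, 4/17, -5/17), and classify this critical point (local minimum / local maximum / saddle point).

local maximum

∇h = (-4x + 2y - 4, 2x - 6y - 4z + 2, -4y - 10z - 2); substituting (-15/17, 4/17, -5/17) gives ∇h = (0, 0, 0), so (-15/17, 4/17, -5/17) is indeed a critical point.
The Hessian is constant: H = [[-4, 2, 0], [2, -6, -4], [0, -4, -10]].
Leading principal minors: Δ₁ = -4, Δ₂ = 20, Δ₃ = -136.
The minors alternate sign starting negative (−, +, −), so H is negative definite: a local maximum.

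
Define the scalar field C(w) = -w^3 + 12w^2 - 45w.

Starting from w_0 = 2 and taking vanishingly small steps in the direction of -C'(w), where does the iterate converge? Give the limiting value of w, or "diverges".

3

C'(w) = -3(w - 5)(w - 3), so C'(2) = -9.
Gradient descent moves in the -C' direction, i.e. w is increasing.
The nearest critical point in that direction is w = 3, where C'' = 6 > 0 (a local minimum). The iterate converges there.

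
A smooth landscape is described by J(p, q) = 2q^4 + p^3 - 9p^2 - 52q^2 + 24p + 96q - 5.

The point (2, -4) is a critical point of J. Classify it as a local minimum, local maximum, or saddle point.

The mixed partial ∂²J/∂p∂q is 0, so the Hessian at any point is diag(J_pp, J_qq) = diag(6(p - 3), 8(3q^2 - 13)).
At (2, -4): H = diag(-6, 280).
The eigenvalues have opposite signs, so H is indefinite: a saddle point.

saddle point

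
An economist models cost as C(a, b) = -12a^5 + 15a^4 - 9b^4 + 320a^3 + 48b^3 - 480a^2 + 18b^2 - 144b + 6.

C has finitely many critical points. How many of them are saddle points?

6

C separates as a function of a plus a function of b, so ∇C=0 decouples.
∂C/∂a = -60a(a - 4)(a - 1)(a + 4) = 0 at a ∈ {-4, 0, 1, 4}; ∂C/∂b = -36(b - 4)(b - 1)(b + 1) = 0 at b ∈ {-1, 1, 4}.
The Hessian is diagonal: diag(C_aa, C_bb). Second derivatives: C_aa(-4)=9600, C_aa(0)=-960, C_aa(1)=900, C_aa(4)=-5760; C_bb(-1)=-360, C_bb(1)=216, C_bb(4)=-540.
Saddle points occur where the two diagonal entries have opposite signs: (-4, -1), (-4, 4), (0, 1), (1, -1), (1, 4), (4, 1). Count: 6.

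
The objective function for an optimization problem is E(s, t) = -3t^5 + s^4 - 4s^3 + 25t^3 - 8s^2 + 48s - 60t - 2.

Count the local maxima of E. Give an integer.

2

E separates as a function of s plus a function of t, so ∇E=0 decouples.
∂E/∂s = 4(s - 3)(s - 2)(s + 2) = 0 at s ∈ {-2, 2, 3}; ∂E/∂t = -15(t - 2)(t - 1)(t + 1)(t + 2) = 0 at t ∈ {-2, -1, 1, 2}.
The Hessian is diagonal: diag(E_ss, E_tt). Second derivatives: E_ss(-2)=80, E_ss(2)=-16, E_ss(3)=20; E_tt(-2)=180, E_tt(-1)=-90, E_tt(1)=90, E_tt(2)=-180.
Local maxima occur where both diagonal entries negative: (2, -1), (2, 2). Count: 2.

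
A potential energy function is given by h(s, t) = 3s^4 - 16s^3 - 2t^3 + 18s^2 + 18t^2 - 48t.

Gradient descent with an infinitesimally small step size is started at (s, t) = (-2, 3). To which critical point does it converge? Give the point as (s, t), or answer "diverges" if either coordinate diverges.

h is separable, so gradient descent decouples: s follows -∂h/∂s, t follows -∂h/∂t.
∂h/∂s = 12s(s - 3)(s - 1); at s=-2 this is -360, so s increases.
∂h/∂t = -6(t - 4)(t - 2); at t=3 this is 6, so t decreases.
s converges to its nearest critical value 0 (a local min of the s-part); t converges to 2. The iterate converges to (0, 2).

(0, 2)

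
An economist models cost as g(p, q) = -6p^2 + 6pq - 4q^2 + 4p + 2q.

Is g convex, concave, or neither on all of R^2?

g is quadratic, so its Hessian is the constant matrix H = [[-12, 6], [6, -8]].
det(H) = 60, tr(H) = -20.
det(H) > 0 and tr(H) < 0, so H is negative definite everywhere: concave.

concave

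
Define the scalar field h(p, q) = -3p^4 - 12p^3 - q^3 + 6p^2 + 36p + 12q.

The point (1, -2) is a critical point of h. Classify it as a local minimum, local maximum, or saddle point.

saddle point

The mixed partial ∂²h/∂p∂q is 0, so the Hessian at any point is diag(h_pp, h_qq) = diag(12(-3p^2 - 6p + 1), -6q).
At (1, -2): H = diag(-96, 12).
The eigenvalues have opposite signs, so H is indefinite: a saddle point.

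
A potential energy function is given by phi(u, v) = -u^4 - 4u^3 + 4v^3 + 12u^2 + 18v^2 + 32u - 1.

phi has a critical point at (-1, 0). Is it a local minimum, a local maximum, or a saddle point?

local minimum

The mixed partial ∂²phi/∂u∂v is 0, so the Hessian at any point is diag(phi_uu, phi_vv) = diag(12(-u^2 - 2u + 2), 12(2v + 3)).
At (-1, 0): H = diag(36, 36).
Both eigenvalues are positive, so H is positive definite: a local minimum.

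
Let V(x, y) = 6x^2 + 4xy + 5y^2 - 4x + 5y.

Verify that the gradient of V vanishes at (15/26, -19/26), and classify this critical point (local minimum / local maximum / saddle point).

local minimum

∇V = (12x + 4y - 4, 4x + 10y + 5); substituting (15/26, -19/26) gives ∇V = (0, 0), so (15/26, -19/26) is indeed a critical point.
The Hessian of V is constant: H = [[12, 4], [4, 10]].
det(H) = 12·10 − 4² = 104.
det(H) > 0 and tr(H) = 22 > 0, so H is positive definite and the point is a local minimum.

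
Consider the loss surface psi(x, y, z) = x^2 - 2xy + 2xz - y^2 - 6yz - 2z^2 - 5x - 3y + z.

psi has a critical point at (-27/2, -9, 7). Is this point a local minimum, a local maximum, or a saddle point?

The Hessian is constant: H = [[2, -2, 2], [-2, -2, -6], [2, -6, -4]].
Leading principal minors: Δ₁ = 2, Δ₂ = -8, Δ₃ = 16.
The minors fit neither the all-positive nor the alternating-sign pattern, so H is indefinite: a saddle point.

saddle point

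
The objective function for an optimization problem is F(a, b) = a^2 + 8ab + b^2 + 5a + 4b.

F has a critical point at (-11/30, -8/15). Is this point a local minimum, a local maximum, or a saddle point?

The Hessian of F is constant: H = [[2, 8], [8, 2]].
det(H) = 2·2 − 8² = -60.
Since det(H) < 0, H is indefinite and the critical point is a saddle point.

saddle point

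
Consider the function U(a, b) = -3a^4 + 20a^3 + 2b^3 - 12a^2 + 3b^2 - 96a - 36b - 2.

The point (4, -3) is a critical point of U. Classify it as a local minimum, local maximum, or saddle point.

local maximum

The mixed partial ∂²U/∂a∂b is 0, so the Hessian at any point is diag(U_aa, U_bb) = diag(12(-3a^2 + 10a - 2), 6(2b + 1)).
At (4, -3): H = diag(-120, -30).
Both eigenvalues are negative, so H is negative definite: a local maximum.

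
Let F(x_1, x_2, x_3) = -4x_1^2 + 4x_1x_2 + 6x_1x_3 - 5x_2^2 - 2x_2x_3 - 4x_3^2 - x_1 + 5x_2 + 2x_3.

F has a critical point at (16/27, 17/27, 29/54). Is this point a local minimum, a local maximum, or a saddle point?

The Hessian is constant: H = [[-8, 4, 6], [4, -10, -2], [6, -2, -8]].
Leading principal minors: Δ₁ = -8, Δ₂ = 64, Δ₃ = -216.
The minors alternate sign starting negative (−, +, −), so H is negative definite: a local maximum.

local maximum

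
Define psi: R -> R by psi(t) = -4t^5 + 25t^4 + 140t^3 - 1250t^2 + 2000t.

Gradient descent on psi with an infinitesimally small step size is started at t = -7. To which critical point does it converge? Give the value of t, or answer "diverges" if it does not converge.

psi'(t) = -20(t - 5)(t - 4)(t - 1)(t + 5), so psi'(-7) = -42240.
Gradient descent moves in the -psi' direction, i.e. t is increasing.
The nearest critical point in that direction is t = -5, where psi'' = 10800 > 0 (a local minimum). The iterate converges there.

-5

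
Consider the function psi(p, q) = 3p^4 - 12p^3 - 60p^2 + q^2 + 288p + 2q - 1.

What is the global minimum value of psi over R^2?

psi(p,q) separates as A(p) + B(q) − 1, so its minimum is min A + min B − 1.
A'(p) = 12(p - 4)(p - 2)(p + 3) vanishes at p ∈ {-3, 2, 4}; B'(q) = 2q + 2 vanishes at q ∈ {-1}.
Local minima of A (where A''>0): A(-3)=-837, A(4)=192. Local minima of B: B(-1)=-1.
So the global minimum of psi is A(-3) + B(-1) − 1 = -837 − 1 − 1 = -839, attained at (-3, -1).

-839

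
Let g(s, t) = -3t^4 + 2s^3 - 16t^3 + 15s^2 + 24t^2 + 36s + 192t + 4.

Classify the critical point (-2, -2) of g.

The mixed partial ∂²g/∂s∂t is 0, so the Hessian at any point is diag(g_ss, g_tt) = diag(6(2s + 5), 12(-3t^2 - 8t + 4)).
At (-2, -2): H = diag(6, 96).
Both eigenvalues are positive, so H is positive definite: a local minimum.

local minimum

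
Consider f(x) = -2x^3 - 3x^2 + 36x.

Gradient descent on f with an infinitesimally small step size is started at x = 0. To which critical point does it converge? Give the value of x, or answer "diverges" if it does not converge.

f'(x) = -6(x - 2)(x + 3), so f'(0) = 36.
Gradient descent moves in the -f' direction, i.e. x is decreasing.
The nearest critical point in that direction is x = -3, where f'' = 30 > 0 (a local minimum). The iterate converges there.

-3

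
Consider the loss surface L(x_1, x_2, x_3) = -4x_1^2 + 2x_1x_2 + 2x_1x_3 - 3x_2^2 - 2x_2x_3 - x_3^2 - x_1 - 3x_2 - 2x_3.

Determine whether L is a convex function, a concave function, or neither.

L is quadratic, so its Hessian is the constant matrix H = [[-8, 2, 2], [2, -6, -2], [2, -2, -2]].
Leading principal minors: -8, 44, -48.
Signs alternate −, +, − ⇒ H ≺ 0 ⇒ concave.

concave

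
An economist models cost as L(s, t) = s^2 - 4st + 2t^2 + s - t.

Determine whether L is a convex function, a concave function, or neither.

L is quadratic, so its Hessian is the constant matrix H = [[2, -4], [-4, 4]].
det(H) = -8, tr(H) = 6.
det(H) < 0, so H is indefinite: neither convex nor concave.

neither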